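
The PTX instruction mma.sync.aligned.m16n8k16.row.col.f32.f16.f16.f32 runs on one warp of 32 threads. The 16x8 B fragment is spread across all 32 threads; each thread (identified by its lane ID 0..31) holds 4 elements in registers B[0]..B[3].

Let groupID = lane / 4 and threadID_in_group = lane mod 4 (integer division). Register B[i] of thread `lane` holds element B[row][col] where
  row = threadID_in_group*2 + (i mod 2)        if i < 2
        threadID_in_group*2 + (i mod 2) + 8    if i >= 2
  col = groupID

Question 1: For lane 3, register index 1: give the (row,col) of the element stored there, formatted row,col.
7,0

lane 3: grp=0 (3/4), tig=3 (3%4)
i=1: r=3*2+1+0=7, c=grp=0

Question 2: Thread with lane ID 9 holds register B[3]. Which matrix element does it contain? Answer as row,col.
11,2

9: gid=2,tid=1
[3] (1*2+1+8,2) = (11,2)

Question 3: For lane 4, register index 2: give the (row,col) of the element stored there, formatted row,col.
L=4⇒gr=4>>2=1, th=4&3=0
[2]⇒row 0·2+0+8=8  col gr=1

8,1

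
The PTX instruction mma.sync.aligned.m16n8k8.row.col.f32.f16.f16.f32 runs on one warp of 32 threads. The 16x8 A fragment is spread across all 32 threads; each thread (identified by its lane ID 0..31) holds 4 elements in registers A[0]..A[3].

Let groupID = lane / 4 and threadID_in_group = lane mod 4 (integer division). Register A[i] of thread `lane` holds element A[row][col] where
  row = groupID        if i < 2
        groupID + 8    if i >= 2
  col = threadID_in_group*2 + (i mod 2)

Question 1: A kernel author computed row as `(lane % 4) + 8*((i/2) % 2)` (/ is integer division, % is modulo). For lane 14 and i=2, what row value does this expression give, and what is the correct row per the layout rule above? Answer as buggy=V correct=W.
buggy=10 correct=11

`(lane % 4) + 8*((i/2) % 2)`[14,2]→10
L=14→G=14>>2=3, T=14&3=2
[2]→row 3+8=11  col 2·2+0=4
row: 10 vs 11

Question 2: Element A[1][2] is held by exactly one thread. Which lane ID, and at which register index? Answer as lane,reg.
r:1=>grp=1,rB=0  c:2=>tig=1,lo=0
L=1*4+1=5  i=0*2+0=0

5,0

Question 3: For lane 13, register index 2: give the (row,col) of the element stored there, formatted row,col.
11,2

13: G=3,T=1
[2] (3+8,1*2+0) = (11,2)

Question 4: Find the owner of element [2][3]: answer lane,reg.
9,1

r=2→G=2,rhi=0  c=3→T=1,p=1
L=2*4+1=9  i=0*2+1=1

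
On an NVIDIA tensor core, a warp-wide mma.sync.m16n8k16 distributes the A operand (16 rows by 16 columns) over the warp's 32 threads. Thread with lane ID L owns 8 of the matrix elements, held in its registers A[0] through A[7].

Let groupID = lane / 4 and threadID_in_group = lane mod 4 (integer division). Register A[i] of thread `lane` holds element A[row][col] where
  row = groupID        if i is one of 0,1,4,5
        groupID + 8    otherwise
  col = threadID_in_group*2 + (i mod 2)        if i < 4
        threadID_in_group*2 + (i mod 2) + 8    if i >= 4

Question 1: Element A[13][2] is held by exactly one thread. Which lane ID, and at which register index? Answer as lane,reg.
21,2

r=13->g=5,rb=1  c=2->cb=0,t=1,b0=0
L=5*4+1=21  i=0*4+1*2+0=2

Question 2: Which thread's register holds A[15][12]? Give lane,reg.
30,6

r: 15->gid=7,r8=1  c: 12->c8=1,tid=2,i&1=0
L=7*4+2=30  i=1*4+1*2+0=6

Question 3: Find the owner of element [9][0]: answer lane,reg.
r=9->g=1,rb=1  c=0->cb=0,t=0,b0=0
L=1*4+0=4  i=0*4+1*2+0=2

4,2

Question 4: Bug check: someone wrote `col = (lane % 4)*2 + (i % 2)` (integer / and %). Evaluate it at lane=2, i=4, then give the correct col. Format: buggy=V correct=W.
buggy=4 correct=12

`(lane % 4)*2 + (i % 2)`[2,4]→4
lane 2→2/4=0, 2 mod 4=2
i=4  r:0+0→0  c:2·2+0+8→12
col: 4 vs 12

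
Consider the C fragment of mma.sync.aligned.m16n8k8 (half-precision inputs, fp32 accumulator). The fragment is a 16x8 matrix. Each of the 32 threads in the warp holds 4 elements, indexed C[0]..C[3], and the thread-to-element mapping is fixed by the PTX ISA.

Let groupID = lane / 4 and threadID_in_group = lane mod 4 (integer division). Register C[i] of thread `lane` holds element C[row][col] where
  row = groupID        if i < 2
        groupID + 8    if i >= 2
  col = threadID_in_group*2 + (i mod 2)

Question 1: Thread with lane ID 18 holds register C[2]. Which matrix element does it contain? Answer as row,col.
lane 18->18/4=4, 18 mod 4=2
i=2  r:4+8->12  c:2·2+0->4

12,4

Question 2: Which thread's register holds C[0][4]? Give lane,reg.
2,0

r:0=>grp=0,rB=0  c:4=>tig=2,lo=0
L=0*4+2=2  i=0*2+0=0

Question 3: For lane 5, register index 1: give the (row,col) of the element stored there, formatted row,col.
1,3

lane 5: g=1 (5/4), t=1 (5%4)
i=1: r=1+0=1, c=1*2+1=3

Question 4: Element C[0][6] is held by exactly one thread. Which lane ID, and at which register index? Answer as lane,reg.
3,0

r:0=>grp=0,rB=0  c:6=>tig=3,lo=0
L=0*4+3=3  i=0*2+0=0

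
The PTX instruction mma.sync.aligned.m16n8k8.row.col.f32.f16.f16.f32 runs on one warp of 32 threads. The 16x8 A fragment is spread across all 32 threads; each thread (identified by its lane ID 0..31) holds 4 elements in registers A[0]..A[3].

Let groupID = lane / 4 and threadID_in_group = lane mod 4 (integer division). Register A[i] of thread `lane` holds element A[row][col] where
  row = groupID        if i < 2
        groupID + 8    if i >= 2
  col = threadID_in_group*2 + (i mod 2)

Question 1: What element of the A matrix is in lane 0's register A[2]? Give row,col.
8,0

0: gid=0,tid=0
[2] (0+8,0*2+0) = (8,0)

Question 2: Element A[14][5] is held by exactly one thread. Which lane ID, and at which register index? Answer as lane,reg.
r:14=>grp=6,rB=1  c:5=>tig=2,lo=1
L=6*4+2=26  i=1*2+1=3

26,3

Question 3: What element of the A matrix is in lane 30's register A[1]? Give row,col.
lane 30=>30/4=7, 30 mod 4=2
i=1  r:7+0=>7  c:2·2+1=>5

7,5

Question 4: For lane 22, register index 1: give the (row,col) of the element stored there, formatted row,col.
5,5

lane 22: gid=5 (22/4), tid=2 (22%4)
i=1: r=5+0=5, c=2*2+1=5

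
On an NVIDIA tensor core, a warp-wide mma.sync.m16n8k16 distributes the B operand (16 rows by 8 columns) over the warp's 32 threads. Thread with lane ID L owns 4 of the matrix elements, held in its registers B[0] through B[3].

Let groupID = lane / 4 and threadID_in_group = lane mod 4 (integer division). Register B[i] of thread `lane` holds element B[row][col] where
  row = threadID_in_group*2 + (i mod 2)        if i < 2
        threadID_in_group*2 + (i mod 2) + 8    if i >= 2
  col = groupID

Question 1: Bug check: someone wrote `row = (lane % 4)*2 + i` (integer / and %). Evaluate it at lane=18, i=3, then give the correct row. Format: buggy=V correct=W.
`(lane % 4)*2 + i`[18,3]=>7
L=18=>grp=18>>2=4, tig=18&3=2
[3]=>row 2·2+1+8=13  col grp=4
row: 7 vs 13

buggy=7 correct=13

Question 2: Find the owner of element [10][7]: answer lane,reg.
29,2

c=7→G=7  r=10→rhi=1,T=1,p=0
L=7*4+1=29  i=1*2+0=2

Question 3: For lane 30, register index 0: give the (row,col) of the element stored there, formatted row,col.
lane 30: gid=7 (30/4), tid=2 (30%4)
i=0: r=2*2+0+0=4, c=gid=7

4,7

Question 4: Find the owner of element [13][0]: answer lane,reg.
2,3

c=0->g=0  r=13->rb=1,t=2,b0=1
L=0*4+2=2  i=1*2+1=3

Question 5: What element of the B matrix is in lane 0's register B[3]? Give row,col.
lane 0->0/4=0, 0 mod 4=0
i=3  r:2·0+1+8->9  c:0

9,0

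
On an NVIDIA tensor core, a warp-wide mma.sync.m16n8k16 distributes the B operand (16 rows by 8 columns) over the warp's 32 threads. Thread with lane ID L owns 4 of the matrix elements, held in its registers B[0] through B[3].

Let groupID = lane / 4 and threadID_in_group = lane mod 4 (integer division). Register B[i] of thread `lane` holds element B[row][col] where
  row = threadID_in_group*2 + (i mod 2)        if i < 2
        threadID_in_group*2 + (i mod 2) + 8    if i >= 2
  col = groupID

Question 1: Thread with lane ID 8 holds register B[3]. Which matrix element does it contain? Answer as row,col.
L=8→G=8>>2=2, T=8&3=0
[3]→row 0·2+1+8=9  col G=2

9,2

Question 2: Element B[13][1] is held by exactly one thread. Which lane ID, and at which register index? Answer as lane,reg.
c=1⇒gr=1  r=13⇒Rb=1,th=2,odd=1
L=1*4+2=6  i=1*2+1=3

6,3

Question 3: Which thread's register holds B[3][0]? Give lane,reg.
c=0→G=0  r=3→rhi=0,T=1,p=1
L=0*4+1=1  i=0*2+1=1

1,1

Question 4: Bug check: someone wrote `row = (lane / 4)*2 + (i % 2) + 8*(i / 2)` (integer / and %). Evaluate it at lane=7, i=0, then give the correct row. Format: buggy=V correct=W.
`(lane / 4)*2 + (i % 2) + 8*(i / 2)`[7,0]→2
lane 7: G=1 (7/4), T=3 (7%4)
i=0: r=3*2+0+0=6, c=G=1
row: 2 vs 6

buggy=2 correct=6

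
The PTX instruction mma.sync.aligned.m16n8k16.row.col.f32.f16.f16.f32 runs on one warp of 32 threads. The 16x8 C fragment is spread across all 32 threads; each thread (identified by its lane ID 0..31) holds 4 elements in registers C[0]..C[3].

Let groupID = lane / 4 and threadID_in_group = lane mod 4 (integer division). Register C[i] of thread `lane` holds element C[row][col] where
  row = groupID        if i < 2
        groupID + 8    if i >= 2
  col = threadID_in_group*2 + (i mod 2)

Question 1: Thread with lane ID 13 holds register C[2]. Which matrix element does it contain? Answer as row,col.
lane 13: g=3 (13/4), t=1 (13%4)
i=2: r=3+8=11, c=1*2+0=2

11,2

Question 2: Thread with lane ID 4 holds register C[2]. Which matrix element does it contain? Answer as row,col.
L=4⇒gr=4>>2=1, th=4&3=0
[2]⇒row 1+8=9  col 0·2+0=0

9,0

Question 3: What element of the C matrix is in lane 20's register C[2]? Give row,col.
13,0

L=20→G=20>>2=5, T=20&3=0
[2]→row 5+8=13  col 0·2+0=0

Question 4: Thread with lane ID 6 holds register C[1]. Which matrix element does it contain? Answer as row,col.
6: G=1,T=2
[1] (1+0,2*2+1) = (1,5)

1,5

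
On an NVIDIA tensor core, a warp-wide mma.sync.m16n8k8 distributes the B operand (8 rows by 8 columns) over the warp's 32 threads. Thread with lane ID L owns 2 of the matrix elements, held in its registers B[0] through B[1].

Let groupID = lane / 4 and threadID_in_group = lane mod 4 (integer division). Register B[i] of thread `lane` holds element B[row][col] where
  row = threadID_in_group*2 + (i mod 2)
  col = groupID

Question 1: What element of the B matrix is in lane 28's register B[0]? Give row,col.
L=28->g=28>>2=7, t=28&3=0
[0]->row 0·2+0=0  col g=7

0,7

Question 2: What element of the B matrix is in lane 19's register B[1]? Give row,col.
L=19→G=19>>2=4, T=19&3=3
[1]→row 3·2+1=7  col G=4

7,4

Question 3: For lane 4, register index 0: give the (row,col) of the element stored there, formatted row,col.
0,1

lane 4: grp=1 (4/4), tig=0 (4%4)
i=0: r=0*2+0=0, c=grp=1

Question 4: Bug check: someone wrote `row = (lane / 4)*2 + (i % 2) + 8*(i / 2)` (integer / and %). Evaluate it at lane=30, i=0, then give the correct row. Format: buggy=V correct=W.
`(lane / 4)*2 + (i % 2) + 8*(i / 2)`[30,0]->14
30: g=7,t=2
[0] (2*2+0,7) = (4,7)
row: 14 vs 4

buggy=14 correct=4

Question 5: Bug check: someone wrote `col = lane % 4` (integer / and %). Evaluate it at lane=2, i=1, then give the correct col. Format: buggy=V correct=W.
`lane % 4`[2,1]→2
L=2→G=2>>2=0, T=2&3=2
[1]→row 2·2+1=5  col G=0
col: 2 vs 0

buggy=2 correct=0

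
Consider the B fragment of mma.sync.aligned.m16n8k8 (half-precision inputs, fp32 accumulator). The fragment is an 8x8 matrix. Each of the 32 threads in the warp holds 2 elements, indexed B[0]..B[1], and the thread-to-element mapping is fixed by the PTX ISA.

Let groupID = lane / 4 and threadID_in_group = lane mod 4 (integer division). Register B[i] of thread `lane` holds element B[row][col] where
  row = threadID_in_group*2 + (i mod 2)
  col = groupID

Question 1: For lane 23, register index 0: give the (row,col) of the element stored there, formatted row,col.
6,5

23: g=5,t=3
[0] (3*2+0,5) = (6,5)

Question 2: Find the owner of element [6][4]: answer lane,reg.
19,0

c=4→G=4  r=6→T=3,p=0
L=4*4+3=19  i=0=0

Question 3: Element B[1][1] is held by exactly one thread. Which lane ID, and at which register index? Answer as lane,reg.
c: 1->gid=1  r: 1->tid=0,i&1=1
L=1*4+0=4  i=1=1

4,1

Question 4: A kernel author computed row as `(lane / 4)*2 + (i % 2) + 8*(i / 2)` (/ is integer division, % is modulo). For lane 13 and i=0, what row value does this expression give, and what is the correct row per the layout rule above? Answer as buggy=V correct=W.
buggy=6 correct=2

`(lane / 4)*2 + (i % 2) + 8*(i / 2)`[13,0]->6
L=13->gid=13>>2=3, tid=13&3=1
[0]->row 1·2+0=2  col gid=3
row: 6 vs 2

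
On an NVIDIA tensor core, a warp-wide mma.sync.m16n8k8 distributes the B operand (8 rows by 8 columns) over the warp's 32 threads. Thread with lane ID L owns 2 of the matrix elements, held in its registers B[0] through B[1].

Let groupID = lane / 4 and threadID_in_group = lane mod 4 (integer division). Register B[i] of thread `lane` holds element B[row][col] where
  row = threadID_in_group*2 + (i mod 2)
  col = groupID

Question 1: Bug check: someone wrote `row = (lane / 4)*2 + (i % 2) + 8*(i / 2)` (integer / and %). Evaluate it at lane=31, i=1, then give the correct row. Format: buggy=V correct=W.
`(lane / 4)*2 + (i % 2) + 8*(i / 2)`[31,1]->15
lane 31->31/4=7, 31 mod 4=3
i=1  r:2·3+1->7  c:7
row: 15 vs 7

buggy=15 correct=7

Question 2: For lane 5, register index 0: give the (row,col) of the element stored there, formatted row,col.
2,1

lane 5→5/4=1, 5 mod 4=1
i=0  r:2·1+0→2  c:1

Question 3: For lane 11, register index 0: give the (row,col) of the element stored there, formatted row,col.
6,2

lane 11: g=2 (11/4), t=3 (11%4)
i=0: r=3*2+0=6, c=g=2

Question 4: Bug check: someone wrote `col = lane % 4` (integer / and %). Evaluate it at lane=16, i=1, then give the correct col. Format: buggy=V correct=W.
`lane % 4`[16,1]→0
L=16→G=16>>2=4, T=16&3=0
[1]→row 0·2+1=1  col G=4
col: 0 vs 4

buggy=0 correct=4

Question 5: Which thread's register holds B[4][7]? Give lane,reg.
30,0

c=7->g=7  r=4->t=2,b0=0
L=7*4+2=30  i=0=0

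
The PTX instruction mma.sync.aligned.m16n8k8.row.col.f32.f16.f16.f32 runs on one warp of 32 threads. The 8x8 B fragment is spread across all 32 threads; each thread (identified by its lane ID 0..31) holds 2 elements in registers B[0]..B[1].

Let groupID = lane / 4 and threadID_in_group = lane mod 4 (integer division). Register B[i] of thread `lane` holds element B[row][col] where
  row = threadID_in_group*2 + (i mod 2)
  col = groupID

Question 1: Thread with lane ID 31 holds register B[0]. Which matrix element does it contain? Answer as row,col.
6,7

31: gr=7,th=3
[0] (3*2+0,7) = (6,7)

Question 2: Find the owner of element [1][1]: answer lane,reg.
c=1⇒gr=1  r=1⇒th=0,odd=1
L=1*4+0=4  i=1=1

4,1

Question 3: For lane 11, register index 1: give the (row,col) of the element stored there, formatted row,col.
lane 11->11/4=2, 11 mod 4=3
i=1  r:2·3+1->7  c:2

7,2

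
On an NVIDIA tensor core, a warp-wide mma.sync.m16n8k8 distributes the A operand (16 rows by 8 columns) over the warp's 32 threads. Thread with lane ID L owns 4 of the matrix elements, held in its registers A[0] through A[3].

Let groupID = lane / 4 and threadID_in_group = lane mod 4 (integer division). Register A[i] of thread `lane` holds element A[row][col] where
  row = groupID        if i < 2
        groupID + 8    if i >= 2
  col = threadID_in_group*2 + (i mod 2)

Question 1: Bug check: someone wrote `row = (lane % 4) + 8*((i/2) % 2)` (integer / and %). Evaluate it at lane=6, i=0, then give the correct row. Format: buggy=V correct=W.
buggy=2 correct=1

`(lane % 4) + 8*((i/2) % 2)`[6,0]->2
lane 6->6/4=1, 6 mod 4=2
i=0  r:1+0->1  c:2·2+0->4
row: 2 vs 1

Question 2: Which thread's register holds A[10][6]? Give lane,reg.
r: 10->gid=2,r8=1  c: 6->tid=3,i&1=0
L=2*4+3=11  i=1*2+0=2

11,2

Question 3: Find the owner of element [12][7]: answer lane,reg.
r=12->g=4,rb=1  c=7->t=3,b0=1
L=4*4+3=19  i=1*2+1=3

19,3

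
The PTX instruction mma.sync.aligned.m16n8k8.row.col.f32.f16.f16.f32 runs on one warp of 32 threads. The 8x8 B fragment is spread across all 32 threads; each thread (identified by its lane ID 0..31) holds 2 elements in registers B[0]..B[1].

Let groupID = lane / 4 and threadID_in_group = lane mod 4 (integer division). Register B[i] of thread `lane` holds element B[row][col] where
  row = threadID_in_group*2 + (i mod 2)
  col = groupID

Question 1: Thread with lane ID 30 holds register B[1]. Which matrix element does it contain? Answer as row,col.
lane 30: G=7 (30/4), T=2 (30%4)
i=1: r=2*2+1=5, c=G=7

5,7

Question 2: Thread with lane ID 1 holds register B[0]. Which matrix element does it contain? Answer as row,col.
L=1=>grp=1>>2=0, tig=1&3=1
[0]=>row 1·2+0=2  col grp=0

2,0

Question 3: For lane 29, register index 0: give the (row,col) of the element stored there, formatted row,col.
lane 29: gr=7 (29/4), th=1 (29%4)
i=0: r=1*2+0=2, c=gr=7

2,7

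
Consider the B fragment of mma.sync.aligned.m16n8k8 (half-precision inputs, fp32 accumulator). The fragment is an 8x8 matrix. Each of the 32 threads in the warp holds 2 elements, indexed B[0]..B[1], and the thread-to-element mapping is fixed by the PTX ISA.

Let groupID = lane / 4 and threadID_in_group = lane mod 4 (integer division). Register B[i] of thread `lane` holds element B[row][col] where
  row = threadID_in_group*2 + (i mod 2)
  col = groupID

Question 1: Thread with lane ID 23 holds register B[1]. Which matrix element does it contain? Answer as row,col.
7,5

lane 23: G=5 (23/4), T=3 (23%4)
i=1: r=3*2+1=7, c=G=5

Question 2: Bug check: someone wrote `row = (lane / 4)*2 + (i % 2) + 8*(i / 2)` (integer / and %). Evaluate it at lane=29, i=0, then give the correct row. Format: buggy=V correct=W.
`(lane / 4)*2 + (i % 2) + 8*(i / 2)`[29,0]⇒14
lane 29⇒29/4=7, 29 mod 4=1
i=0  r:2·1+0⇒2  c:7
row: 14 vs 2

buggy=14 correct=2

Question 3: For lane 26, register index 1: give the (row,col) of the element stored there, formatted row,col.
5,6

L=26->g=26>>2=6, t=26&3=2
[1]->row 2·2+1=5  col g=6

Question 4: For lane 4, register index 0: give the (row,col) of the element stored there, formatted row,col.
0,1

lane 4: gid=1 (4/4), tid=0 (4%4)
i=0: r=0*2+0=0, c=gid=1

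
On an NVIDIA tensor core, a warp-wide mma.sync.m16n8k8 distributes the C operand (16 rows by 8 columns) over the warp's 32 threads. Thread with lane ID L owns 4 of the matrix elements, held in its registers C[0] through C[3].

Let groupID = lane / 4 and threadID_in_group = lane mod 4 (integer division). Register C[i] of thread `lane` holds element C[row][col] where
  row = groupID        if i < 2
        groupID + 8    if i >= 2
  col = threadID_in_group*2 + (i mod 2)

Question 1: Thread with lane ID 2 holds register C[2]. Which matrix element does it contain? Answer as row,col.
2: G=0,T=2
[2] (0+8,2*2+0) = (8,4)

8,4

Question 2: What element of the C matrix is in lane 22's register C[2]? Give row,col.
13,4

lane 22->22/4=5, 22 mod 4=2
i=2  r:5+8->13  c:2·2+0->4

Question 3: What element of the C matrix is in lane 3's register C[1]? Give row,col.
lane 3->3/4=0, 3 mod 4=3
i=1  r:0+0->0  c:2·3+1->7

0,7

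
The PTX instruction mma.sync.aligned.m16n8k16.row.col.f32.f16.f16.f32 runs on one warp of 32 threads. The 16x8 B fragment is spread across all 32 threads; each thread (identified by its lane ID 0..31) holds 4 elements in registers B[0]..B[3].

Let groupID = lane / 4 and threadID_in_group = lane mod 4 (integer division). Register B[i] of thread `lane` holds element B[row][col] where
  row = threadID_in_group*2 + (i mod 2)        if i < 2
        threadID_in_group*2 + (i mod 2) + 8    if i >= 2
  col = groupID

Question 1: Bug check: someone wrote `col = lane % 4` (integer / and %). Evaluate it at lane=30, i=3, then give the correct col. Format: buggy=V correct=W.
buggy=2 correct=7

`lane % 4`[30,3]⇒2
lane 30: gr=7 (30/4), th=2 (30%4)
i=3: r=2*2+1+8=13, c=gr=7
col: 2 vs 7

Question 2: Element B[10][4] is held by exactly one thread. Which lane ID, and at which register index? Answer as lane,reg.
c=4→G=4  r=10→rhi=1,T=1,p=0
L=4*4+1=17  i=1*2+0=2

17,2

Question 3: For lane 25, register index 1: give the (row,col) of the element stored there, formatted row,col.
lane 25->25/4=6, 25 mod 4=1
i=1  r:2·1+1+0->3  c:6

3,6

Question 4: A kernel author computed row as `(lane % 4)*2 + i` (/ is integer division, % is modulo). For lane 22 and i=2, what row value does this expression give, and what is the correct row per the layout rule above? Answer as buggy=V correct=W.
`(lane % 4)*2 + i`[22,2]->6
L=22->g=22>>2=5, t=22&3=2
[2]->row 2·2+0+8=12  col g=5
row: 6 vs 12

buggy=6 correct=12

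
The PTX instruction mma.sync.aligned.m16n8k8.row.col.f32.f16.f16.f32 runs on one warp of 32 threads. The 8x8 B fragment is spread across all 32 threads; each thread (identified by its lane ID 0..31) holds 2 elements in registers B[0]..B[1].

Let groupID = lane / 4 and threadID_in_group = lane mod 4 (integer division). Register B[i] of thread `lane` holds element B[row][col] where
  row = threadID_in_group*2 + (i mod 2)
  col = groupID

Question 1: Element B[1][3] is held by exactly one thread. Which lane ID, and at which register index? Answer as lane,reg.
c: 3->gid=3  r: 1->tid=0,i&1=1
L=3*4+0=12  i=1=1

12,1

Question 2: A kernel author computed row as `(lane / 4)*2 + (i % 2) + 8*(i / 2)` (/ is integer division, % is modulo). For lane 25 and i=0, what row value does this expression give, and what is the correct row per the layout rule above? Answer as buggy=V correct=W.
`(lane / 4)*2 + (i % 2) + 8*(i / 2)`[25,0]=>12
L=25=>grp=25>>2=6, tig=25&3=1
[0]=>row 1·2+0=2  col grp=6
row: 12 vs 2

buggy=12 correct=2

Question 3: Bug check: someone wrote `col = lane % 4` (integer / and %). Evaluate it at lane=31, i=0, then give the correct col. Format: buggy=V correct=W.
buggy=3 correct=7

`lane % 4`[31,0]=>3
L=31=>grp=31>>2=7, tig=31&3=3
[0]=>row 3·2+0=6  col grp=7
col: 3 vs 7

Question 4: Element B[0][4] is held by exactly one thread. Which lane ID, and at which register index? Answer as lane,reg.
c: 4->gid=4  r: 0->tid=0,i&1=0
L=4*4+0=16  i=0=0

16,0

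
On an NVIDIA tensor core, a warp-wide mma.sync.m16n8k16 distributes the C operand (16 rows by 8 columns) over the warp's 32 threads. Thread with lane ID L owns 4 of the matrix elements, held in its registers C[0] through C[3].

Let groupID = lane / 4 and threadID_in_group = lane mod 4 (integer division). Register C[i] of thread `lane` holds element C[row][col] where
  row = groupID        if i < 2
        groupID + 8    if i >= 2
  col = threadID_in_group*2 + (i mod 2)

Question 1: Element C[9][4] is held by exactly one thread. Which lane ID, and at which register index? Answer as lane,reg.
r:9=>grp=1,rB=1  c:4=>tig=2,lo=0
L=1*4+2=6  i=1*2+0=2

6,2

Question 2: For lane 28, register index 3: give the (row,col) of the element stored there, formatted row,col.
15,1

L=28→G=28>>2=7, T=28&3=0
[3]→row 7+8=15  col 0·2+1=1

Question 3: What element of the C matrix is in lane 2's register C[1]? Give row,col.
0,5

2: grp=0,tig=2
[1] (0+0,2*2+1) = (0,5)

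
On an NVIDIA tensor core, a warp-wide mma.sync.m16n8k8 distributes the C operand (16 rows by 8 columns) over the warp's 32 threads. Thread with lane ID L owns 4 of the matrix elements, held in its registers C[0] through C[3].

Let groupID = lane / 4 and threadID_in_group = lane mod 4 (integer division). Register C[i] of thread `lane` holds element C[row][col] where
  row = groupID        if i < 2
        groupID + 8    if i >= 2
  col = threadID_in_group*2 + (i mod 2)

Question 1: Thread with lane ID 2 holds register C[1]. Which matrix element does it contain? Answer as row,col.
0,5

lane 2: grp=0 (2/4), tig=2 (2%4)
i=1: r=0+0=0, c=2*2+1=5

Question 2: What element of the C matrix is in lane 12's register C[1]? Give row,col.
3,1

L=12->g=12>>2=3, t=12&3=0
[1]->row 3+0=3  col 0·2+1=1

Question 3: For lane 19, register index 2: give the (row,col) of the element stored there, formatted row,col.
12,6

19: g=4,t=3
[2] (4+8,3*2+0) = (12,6)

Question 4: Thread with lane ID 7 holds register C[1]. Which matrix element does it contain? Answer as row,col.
L=7⇒gr=7>>2=1, th=7&3=3
[1]⇒row 1+0=1  col 3·2+1=7

1,7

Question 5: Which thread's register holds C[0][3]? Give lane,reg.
r=0->g=0,rb=0  c=3->t=1,b0=1
L=0*4+1=1  i=0*2+1=1

1,1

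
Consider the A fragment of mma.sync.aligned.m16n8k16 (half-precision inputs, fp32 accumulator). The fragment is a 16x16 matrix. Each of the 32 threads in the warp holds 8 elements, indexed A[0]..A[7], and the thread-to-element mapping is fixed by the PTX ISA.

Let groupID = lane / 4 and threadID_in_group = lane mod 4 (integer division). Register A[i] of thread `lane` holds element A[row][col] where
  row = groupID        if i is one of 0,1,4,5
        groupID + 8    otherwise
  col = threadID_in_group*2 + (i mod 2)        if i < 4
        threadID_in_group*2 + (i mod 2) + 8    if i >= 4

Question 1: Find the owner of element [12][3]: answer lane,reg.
17,3

r: 12->gid=4,r8=1  c: 3->c8=0,tid=1,i&1=1
L=4*4+1=17  i=0*4+1*2+1=3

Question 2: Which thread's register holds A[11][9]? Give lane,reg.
12,7

r: 11->gid=3,r8=1  c: 9->c8=1,tid=0,i&1=1
L=3*4+0=12  i=1*4+1*2+1=7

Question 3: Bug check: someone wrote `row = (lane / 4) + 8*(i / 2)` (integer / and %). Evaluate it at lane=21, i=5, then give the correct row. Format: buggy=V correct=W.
buggy=21 correct=5

`(lane / 4) + 8*(i / 2)`[21,5]->21
L=21->gid=21>>2=5, tid=21&3=1
[5]->row 5+0=5  col 1·2+1+8=11
row: 21 vs 5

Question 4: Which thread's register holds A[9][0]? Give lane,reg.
r=9⇒gr=1,Rb=1  c=0⇒Cb=0,th=0,odd=0
L=1*4+0=4  i=0*4+1*2+0=2

4,2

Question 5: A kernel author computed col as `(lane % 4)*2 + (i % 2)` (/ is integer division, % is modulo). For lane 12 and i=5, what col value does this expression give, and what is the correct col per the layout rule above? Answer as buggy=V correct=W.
buggy=1 correct=9

`(lane % 4)*2 + (i % 2)`[12,5]→1
lane 12→12/4=3, 12 mod 4=0
i=5  r:3+0→3  c:2·0+1+8→9
col: 1 vs 9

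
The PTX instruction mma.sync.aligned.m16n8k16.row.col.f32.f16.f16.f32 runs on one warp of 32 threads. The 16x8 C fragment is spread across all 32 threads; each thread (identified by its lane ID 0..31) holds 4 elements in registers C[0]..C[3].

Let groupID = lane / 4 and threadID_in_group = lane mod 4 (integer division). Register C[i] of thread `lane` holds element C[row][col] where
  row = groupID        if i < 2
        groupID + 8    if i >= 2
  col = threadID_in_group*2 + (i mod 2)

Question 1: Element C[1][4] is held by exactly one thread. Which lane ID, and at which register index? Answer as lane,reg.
r=1→G=1,rhi=0  c=4→T=2,p=0
L=1*4+2=6  i=0*2+0=0

6,0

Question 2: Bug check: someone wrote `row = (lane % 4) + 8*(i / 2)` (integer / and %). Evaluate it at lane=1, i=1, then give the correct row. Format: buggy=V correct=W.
`(lane % 4) + 8*(i / 2)`[1,1]⇒1
L=1⇒gr=1>>2=0, th=1&3=1
[1]⇒row 0+0=0  col 1·2+1=3
row: 1 vs 0

buggy=1 correct=0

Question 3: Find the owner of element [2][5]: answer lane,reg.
r=2⇒gr=2,Rb=0  c=5⇒th=2,odd=1
L=2*4+2=10  i=0*2+1=1

10,1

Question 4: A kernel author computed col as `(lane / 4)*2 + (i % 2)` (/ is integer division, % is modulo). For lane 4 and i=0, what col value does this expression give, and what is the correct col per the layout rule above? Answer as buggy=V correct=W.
buggy=2 correct=0

`(lane / 4)*2 + (i % 2)`[4,0]→2
lane 4→4/4=1, 4 mod 4=0
i=0  r:1+0→1  c:2·0+0→0
col: 2 vs 0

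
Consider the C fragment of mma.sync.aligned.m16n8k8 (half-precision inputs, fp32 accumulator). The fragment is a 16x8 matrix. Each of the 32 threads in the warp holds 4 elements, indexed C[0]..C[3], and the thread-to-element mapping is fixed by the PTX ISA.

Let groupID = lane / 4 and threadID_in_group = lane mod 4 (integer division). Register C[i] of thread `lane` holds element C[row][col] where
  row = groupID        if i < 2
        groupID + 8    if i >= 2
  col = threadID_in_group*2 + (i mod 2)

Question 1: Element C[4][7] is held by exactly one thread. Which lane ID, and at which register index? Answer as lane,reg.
19,1

r=4->g=4,rb=0  c=7->t=3,b0=1
L=4*4+3=19  i=0*2+1=1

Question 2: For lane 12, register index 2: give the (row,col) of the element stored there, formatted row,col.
11,0

12: grp=3,tig=0
[2] (3+8,0*2+0) = (11,0)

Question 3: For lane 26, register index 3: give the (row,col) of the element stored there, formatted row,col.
14,5

26: g=6,t=2
[3] (6+8,2*2+1) = (14,5)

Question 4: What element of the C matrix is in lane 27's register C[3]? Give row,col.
14,7

27: grp=6,tig=3
[3] (6+8,3*2+1) = (14,7)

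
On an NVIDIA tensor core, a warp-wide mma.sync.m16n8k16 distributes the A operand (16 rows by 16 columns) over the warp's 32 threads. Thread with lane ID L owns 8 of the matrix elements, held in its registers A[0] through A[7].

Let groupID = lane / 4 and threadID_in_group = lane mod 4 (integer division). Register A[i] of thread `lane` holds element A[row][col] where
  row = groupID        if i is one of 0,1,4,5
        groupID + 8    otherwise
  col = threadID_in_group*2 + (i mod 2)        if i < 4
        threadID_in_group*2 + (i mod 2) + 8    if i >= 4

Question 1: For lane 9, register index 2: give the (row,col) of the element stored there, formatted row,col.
10,2

lane 9→9/4=2, 9 mod 4=1
i=2  r:2+8→10  c:2·1+0+0→2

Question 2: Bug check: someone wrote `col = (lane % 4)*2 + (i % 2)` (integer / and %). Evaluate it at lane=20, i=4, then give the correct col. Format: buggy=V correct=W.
`(lane % 4)*2 + (i % 2)`[20,4]->0
L=20->g=20>>2=5, t=20&3=0
[4]->row 5+0=5  col 0·2+0+8=8
col: 0 vs 8

buggy=0 correct=8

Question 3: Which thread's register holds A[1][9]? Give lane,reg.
r: 1->gid=1,r8=0  c: 9->c8=1,tid=0,i&1=1
L=1*4+0=4  i=1*4+0*2+1=5

4,5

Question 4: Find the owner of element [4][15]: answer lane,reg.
19,5

r:4=>grp=4,rB=0  c:15=>cB=1,tig=3,lo=1
L=4*4+3=19  i=1*4+0*2+1=5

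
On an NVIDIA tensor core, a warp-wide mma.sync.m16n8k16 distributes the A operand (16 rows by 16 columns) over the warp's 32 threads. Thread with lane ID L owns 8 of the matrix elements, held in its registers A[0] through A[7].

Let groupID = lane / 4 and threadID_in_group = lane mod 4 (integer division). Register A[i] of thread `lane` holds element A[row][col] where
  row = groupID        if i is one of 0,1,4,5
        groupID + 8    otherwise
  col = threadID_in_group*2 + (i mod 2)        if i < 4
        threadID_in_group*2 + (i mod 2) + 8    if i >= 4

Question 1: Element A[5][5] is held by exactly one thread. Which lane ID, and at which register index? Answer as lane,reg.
r: 5->gid=5,r8=0  c: 5->c8=0,tid=2,i&1=1
L=5*4+2=22  i=0*4+0*2+1=1

22,1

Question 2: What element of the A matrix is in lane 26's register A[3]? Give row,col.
14,5

26: G=6,T=2
[3] (6+8,2*2+1+0) = (14,5)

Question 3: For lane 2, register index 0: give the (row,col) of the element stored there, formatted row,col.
0,4

lane 2->2/4=0, 2 mod 4=2
i=0  r:0+0->0  c:2·2+0+0->4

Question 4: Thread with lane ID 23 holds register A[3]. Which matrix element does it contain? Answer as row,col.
L=23=>grp=23>>2=5, tig=23&3=3
[3]=>row 5+8=13  col 3·2+1+0=7

13,7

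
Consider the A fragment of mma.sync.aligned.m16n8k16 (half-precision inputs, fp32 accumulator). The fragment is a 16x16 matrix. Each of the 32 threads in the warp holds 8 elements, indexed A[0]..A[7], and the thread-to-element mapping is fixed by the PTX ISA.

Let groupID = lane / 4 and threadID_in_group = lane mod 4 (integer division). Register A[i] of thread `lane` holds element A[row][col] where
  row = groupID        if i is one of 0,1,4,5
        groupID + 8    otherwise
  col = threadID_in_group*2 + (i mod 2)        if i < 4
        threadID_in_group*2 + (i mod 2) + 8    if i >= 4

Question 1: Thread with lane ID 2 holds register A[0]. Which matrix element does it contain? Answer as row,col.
2: gid=0,tid=2
[0] (0+0,2*2+0+0) = (0,4)

0,4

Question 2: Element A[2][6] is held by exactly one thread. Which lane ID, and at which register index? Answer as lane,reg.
11,0

r=2->g=2,rb=0  c=6->cb=0,t=3,b0=0
L=2*4+3=11  i=0*4+0*2+0=0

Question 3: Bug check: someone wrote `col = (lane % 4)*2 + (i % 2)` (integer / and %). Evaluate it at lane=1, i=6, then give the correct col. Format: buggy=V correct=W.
buggy=2 correct=10

`(lane % 4)*2 + (i % 2)`[1,6]->2
1: g=0,t=1
[6] (0+8,1*2+0+8) = (8,10)
col: 2 vs 10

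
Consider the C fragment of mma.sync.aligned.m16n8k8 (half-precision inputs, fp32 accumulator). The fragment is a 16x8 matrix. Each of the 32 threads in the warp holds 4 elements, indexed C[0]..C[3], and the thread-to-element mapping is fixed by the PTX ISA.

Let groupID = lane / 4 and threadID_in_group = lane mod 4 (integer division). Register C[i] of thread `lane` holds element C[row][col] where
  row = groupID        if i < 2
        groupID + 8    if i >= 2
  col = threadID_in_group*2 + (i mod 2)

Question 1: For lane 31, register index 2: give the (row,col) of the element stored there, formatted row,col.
15,6

L=31→G=31>>2=7, T=31&3=3
[2]→row 7+8=15  col 3·2+0=6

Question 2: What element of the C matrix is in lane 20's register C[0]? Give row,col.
lane 20: gr=5 (20/4), th=0 (20%4)
i=0: r=5+0=5, c=0*2+0=0

5,0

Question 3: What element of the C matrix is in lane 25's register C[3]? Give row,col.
lane 25->25/4=6, 25 mod 4=1
i=3  r:6+8->14  c:2·1+1->3

14,3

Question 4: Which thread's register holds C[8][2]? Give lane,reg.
r=8->g=0,rb=1  c=2->t=1,b0=0
L=0*4+1=1  i=1*2+0=2

1,2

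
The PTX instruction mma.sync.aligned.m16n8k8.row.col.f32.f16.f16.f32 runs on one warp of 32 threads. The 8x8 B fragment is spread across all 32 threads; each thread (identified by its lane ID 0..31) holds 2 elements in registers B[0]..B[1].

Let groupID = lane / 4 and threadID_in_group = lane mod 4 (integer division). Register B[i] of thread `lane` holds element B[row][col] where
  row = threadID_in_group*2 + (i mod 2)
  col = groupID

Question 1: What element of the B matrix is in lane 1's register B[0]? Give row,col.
1: grp=0,tig=1
[0] (1*2+0,0) = (2,0)

2,0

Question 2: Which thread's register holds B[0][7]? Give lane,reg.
28,0

c: 7->gid=7  r: 0->tid=0,i&1=0
L=7*4+0=28  i=0=0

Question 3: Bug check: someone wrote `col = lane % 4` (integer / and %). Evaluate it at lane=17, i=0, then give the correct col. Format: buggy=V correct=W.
buggy=1 correct=4

`lane % 4`[17,0]→1
L=17→G=17>>2=4, T=17&3=1
[0]→row 1·2+0=2  col G=4
col: 1 vs 4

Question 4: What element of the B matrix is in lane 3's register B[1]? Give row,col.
7,0

3: G=0,T=3
[1] (3*2+1,0) = (7,0)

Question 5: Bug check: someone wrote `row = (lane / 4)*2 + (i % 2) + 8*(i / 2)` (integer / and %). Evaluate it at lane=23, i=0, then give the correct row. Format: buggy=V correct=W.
buggy=10 correct=6

`(lane / 4)*2 + (i % 2) + 8*(i / 2)`[23,0]->10
lane 23: gid=5 (23/4), tid=3 (23%4)
i=0: r=3*2+0=6, c=gid=5
row: 10 vs 6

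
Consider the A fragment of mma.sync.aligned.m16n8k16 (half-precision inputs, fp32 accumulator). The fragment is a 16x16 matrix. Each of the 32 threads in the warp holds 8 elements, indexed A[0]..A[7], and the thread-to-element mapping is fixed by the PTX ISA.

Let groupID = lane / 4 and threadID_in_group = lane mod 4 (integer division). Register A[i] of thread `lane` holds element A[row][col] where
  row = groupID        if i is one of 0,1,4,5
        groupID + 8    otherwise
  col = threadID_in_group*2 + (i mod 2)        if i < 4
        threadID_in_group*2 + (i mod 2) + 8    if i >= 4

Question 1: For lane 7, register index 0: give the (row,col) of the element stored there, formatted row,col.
7: g=1,t=3
[0] (1+0,3*2+0+0) = (1,6)

1,6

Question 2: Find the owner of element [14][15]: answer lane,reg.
r: 14->gid=6,r8=1  c: 15->c8=1,tid=3,i&1=1
L=6*4+3=27  i=1*4+1*2+1=7

27,7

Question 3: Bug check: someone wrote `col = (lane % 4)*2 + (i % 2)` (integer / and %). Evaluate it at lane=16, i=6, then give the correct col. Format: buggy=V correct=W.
`(lane % 4)*2 + (i % 2)`[16,6]→0
16: G=4,T=0
[6] (4+8,0*2+0+8) = (12,8)
col: 0 vs 8

buggy=0 correct=8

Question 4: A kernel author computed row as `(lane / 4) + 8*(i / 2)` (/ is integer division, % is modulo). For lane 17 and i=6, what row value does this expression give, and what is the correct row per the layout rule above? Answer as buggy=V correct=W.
`(lane / 4) + 8*(i / 2)`[17,6]⇒28
lane 17⇒17/4=4, 17 mod 4=1
i=6  r:4+8⇒12  c:2·1+0+8⇒10
row: 28 vs 12

buggy=28 correct=12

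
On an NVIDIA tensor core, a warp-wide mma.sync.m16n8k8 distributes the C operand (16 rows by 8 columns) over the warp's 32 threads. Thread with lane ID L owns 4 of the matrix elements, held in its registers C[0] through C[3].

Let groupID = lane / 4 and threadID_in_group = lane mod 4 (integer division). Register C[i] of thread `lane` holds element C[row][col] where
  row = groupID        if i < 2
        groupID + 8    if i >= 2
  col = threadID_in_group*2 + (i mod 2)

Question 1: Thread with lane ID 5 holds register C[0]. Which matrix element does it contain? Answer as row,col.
1,2

L=5->g=5>>2=1, t=5&3=1
[0]->row 1+0=1  col 1·2+0=2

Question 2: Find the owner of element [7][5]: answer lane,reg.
r=7→G=7,rhi=0  c=5→T=2,p=1
L=7*4+2=30  i=0*2+1=1

30,1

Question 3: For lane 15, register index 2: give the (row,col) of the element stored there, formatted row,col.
L=15->gid=15>>2=3, tid=15&3=3
[2]->row 3+8=11  col 3·2+0=6

11,6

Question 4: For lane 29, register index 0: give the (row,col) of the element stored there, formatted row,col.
lane 29: grp=7 (29/4), tig=1 (29%4)
i=0: r=7+0=7, c=1*2+0=2

7,2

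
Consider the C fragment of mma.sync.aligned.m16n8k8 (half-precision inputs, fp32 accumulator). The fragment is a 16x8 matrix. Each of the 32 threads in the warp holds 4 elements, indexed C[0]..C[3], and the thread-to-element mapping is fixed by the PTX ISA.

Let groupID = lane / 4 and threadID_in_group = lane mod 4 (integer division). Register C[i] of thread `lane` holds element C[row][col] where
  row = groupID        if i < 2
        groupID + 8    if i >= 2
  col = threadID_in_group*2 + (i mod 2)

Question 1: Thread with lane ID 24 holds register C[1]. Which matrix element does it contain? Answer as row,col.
6,1

lane 24: grp=6 (24/4), tig=0 (24%4)
i=1: r=6+0=6, c=0*2+1=1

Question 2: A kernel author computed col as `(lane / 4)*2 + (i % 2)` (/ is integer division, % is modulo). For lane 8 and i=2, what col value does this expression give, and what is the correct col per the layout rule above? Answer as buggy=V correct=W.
buggy=4 correct=0

`(lane / 4)*2 + (i % 2)`[8,2]→4
lane 8: G=2 (8/4), T=0 (8%4)
i=2: r=2+8=10, c=0*2+0=0
col: 4 vs 0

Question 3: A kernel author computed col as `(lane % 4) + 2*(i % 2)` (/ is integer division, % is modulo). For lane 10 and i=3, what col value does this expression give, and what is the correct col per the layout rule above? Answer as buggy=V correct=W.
buggy=4 correct=5

`(lane % 4) + 2*(i % 2)`[10,3]=>4
lane 10: grp=2 (10/4), tig=2 (10%4)
i=3: r=2+8=10, c=2*2+1=5
col: 4 vs 5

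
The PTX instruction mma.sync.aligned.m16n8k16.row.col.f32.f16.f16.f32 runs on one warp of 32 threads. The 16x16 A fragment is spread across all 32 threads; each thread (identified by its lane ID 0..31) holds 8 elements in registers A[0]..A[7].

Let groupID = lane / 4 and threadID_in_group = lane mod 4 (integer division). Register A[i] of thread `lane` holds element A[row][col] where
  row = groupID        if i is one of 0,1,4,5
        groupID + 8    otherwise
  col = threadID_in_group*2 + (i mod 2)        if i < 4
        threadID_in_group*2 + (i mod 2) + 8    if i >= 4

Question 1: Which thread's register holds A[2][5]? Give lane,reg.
r: 2->gid=2,r8=0  c: 5->c8=0,tid=2,i&1=1
L=2*4+2=10  i=0*4+0*2+1=1

10,1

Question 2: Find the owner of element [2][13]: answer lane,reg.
r: 2->gid=2,r8=0  c: 13->c8=1,tid=2,i&1=1
L=2*4+2=10  i=1*4+0*2+1=5

10,5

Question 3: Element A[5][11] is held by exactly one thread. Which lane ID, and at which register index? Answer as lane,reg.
21,5

r=5→G=5,rhi=0  c=11→chi=1,T=1,p=1
L=5*4+1=21  i=1*4+0*2+1=5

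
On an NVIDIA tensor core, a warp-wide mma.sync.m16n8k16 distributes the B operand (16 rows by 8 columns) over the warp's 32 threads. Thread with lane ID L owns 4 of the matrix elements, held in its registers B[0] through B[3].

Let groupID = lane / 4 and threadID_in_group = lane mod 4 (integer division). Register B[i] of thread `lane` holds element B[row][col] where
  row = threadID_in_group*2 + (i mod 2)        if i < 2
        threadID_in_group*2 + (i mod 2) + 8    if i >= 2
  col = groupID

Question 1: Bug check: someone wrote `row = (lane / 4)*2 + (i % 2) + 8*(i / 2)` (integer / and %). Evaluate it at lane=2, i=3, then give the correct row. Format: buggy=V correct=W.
`(lane / 4)*2 + (i % 2) + 8*(i / 2)`[2,3]→9
lane 2: G=0 (2/4), T=2 (2%4)
i=3: r=2*2+1+8=13, c=G=0
row: 9 vs 13

buggy=9 correct=13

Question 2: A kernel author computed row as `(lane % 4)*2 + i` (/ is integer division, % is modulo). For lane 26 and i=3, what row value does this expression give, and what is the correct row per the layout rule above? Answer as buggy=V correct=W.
`(lane % 4)*2 + i`[26,3]→7
L=26→G=26>>2=6, T=26&3=2
[3]→row 2·2+1+8=13  col G=6
row: 7 vs 13

buggy=7 correct=13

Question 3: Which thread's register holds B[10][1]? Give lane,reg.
5,2

c=1->g=1  r=10->rb=1,t=1,b0=0
L=1*4+1=5  i=1*2+0=2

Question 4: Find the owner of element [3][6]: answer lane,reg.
25,1

c: 6->gid=6  r: 3->r8=0,tid=1,i&1=1
L=6*4+1=25  i=0*2+1=1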